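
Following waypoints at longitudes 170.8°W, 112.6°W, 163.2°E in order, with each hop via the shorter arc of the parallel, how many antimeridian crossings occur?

Leg 1: -170.8° → -112.6°, shortest Δλ = 58.2° (east) — does not cross 180°.
Leg 2: -112.6° → +163.2°, shortest Δλ = -84.2° (west) — crosses 180°.
Total crossings: 1.

1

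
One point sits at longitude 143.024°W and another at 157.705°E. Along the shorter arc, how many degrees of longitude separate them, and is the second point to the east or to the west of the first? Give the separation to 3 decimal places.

Raw difference: 157.705 − -143.024 = 300.729°.
Normalise into (−180°, 180°]: 300.729° − 360° = -59.271°.
Negative ⇒ the second point lies to the west; separation 59.271°.

59.271° west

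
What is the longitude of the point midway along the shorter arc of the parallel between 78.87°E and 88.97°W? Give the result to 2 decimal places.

5.05°W

Signed shortest Δλ from +78.87° to -88.97° is -167.84°.
Midpoint longitude = +78.87° + (-167.84°)/2 = +78.87° − 83.92° = -5.05°.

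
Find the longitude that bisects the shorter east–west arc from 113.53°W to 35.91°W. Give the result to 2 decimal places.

74.72°W

Signed shortest Δλ from -113.53° to -35.91° is +77.62°.
Midpoint longitude = -113.53° + (+77.62°)/2 = -113.53° + 38.81° = -74.72°.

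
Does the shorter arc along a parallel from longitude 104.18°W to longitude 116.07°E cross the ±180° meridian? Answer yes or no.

Naïve |116.07 − -104.18| = 220.25° > 180°, so the shorter arc goes the other way round — across 180°.
Signed shortest Δλ = ((116.07 − -104.18 + 180) mod 360) − 180 = -139.75°.
Going west by 139.75° from -104.18° passes through 180° before reaching +116.07°.

Yes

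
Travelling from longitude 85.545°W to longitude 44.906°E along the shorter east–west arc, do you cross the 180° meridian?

No

Signed shortest Δλ = ((44.906 − -85.545 + 180) mod 360) − 180 = 130.451°.
Going east by 130.451° from -85.545° reaches +44.906° without touching 180°.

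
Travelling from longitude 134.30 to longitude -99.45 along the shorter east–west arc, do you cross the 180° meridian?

Yes

Naïve |-99.45 − 134.30| = 233.75° > 180°, so the shorter arc goes the other way round — across 180°.
Signed shortest Δλ = ((-99.45 − 134.30 + 180) mod 360) − 180 = 126.25°.
Going east by 126.25° from +134.30° passes through 180° before reaching -99.45°.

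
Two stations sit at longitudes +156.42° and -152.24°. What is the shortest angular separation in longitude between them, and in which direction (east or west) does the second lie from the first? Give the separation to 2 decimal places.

51.34° east

Raw difference: -152.24 − 156.42 = -308.66°.
Normalise into (−180°, 180°]: -308.66° + 360° = 51.34°.
Positive ⇒ the second point lies to the east; separation 51.34°.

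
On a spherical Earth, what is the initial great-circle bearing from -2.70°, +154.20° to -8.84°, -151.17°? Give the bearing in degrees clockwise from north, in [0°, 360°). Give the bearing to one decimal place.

Δλ = -151.17 − 154.20 = -305.37°; wrapped into (−180°, 180°]: 54.63°.
θ = atan2( sin Δλ · cos φ₂ , cos φ₁ · sin φ₂ − sin φ₁ · cos φ₂ · cos Δλ )
  = atan2(0.80574, -0.12656) = 98.927° → normalised to [0°, 360°): 98.927°.

98.9°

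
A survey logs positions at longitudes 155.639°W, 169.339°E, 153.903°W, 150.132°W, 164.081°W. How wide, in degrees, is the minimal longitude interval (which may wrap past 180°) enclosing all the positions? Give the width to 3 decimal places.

Sort the longitudes: -164.081°, -155.639°, -153.903°, -150.132°, +169.339°.
Eastward gaps between consecutive values (wrapping around): 8.442°, 1.736°, 3.771°, 319.471°, 26.580°.
Largest gap = 319.471° ⇒ minimal covering band is its complement: 360° − 319.471° = 40.529°.
Band runs from +169.339° eastward to -150.132°, crossing the antimeridian.

40.529°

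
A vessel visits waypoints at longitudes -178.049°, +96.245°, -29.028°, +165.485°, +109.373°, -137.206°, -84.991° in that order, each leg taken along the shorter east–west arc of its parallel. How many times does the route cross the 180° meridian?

3

Leg 1: -178.049° → +96.245°, shortest Δλ = -85.706° (west) — crosses 180°.
Leg 2: +96.245° → -29.028°, shortest Δλ = -125.273° (west) — does not cross 180°.
Leg 3: -29.028° → +165.485°, shortest Δλ = -165.487° (west) — crosses 180°.
Leg 4: +165.485° → +109.373°, shortest Δλ = -56.112° (west) — does not cross 180°.
Leg 5: +109.373° → -137.206°, shortest Δλ = 113.421° (east) — crosses 180°.
Leg 6: -137.206° → -84.991°, shortest Δλ = 52.215° (east) — does not cross 180°.
Total crossings: 3.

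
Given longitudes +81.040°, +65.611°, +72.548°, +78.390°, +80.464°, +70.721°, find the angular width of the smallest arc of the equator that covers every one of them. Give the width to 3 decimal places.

Sort the longitudes: +65.611°, +70.721°, +72.548°, +78.390°, +80.464°, +81.040°.
Eastward gaps between consecutive values (wrapping around): 5.110°, 1.827°, 5.842°, 2.074°, 0.576°, 344.571°.
Largest gap = 344.571° ⇒ minimal covering band is its complement: 360° − 344.571° = 15.429°.
Band runs from +65.611° eastward to +81.040°.

15.429°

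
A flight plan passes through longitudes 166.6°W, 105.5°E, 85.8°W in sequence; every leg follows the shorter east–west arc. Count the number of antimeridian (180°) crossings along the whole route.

2

Leg 1: -166.6° → +105.5°, shortest Δλ = -87.9° (west) — crosses 180°.
Leg 2: +105.5° → -85.8°, shortest Δλ = 168.7° (east) — crosses 180°.
Total crossings: 2.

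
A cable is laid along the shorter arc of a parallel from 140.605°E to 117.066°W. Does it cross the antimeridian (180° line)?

Naïve |-117.066 − 140.605| = 257.671° > 180°, so the shorter arc goes the other way round — across 180°.
Signed shortest Δλ = ((-117.066 − 140.605 + 180) mod 360) − 180 = 102.329°.
Going east by 102.329° from +140.605° passes through 180° before reaching -117.066°.

Yes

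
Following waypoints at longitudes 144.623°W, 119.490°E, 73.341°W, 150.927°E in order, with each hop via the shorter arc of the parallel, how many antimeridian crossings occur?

Leg 1: -144.623° → +119.490°, shortest Δλ = -95.887° (west) — crosses 180°.
Leg 2: +119.490° → -73.341°, shortest Δλ = 167.169° (east) — crosses 180°.
Leg 3: -73.341° → +150.927°, shortest Δλ = -135.732° (west) — crosses 180°.
Total crossings: 3.

3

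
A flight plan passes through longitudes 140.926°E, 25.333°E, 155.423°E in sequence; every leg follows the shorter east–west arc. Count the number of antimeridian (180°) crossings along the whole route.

Leg 1: +140.926° → +25.333°, shortest Δλ = -115.593° (west) — does not cross 180°.
Leg 2: +25.333° → +155.423°, shortest Δλ = 130.09° (east) — does not cross 180°.
Total crossings: 0.

0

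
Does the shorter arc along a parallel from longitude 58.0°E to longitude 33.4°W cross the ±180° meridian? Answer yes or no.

Signed shortest Δλ = ((-33.4 − 58.0 + 180) mod 360) − 180 = -91.4°.
Going west by 91.4° from +58.0° reaches -33.4° without touching 180°.

No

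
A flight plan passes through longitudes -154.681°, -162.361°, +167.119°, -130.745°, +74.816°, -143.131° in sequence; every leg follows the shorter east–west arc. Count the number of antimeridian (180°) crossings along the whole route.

Leg 1: -154.681° → -162.361°, shortest Δλ = -7.68° (west) — does not cross 180°.
Leg 2: -162.361° → +167.119°, shortest Δλ = -30.52° (west) — crosses 180°.
Leg 3: +167.119° → -130.745°, shortest Δλ = 62.136° (east) — crosses 180°.
Leg 4: -130.745° → +74.816°, shortest Δλ = -154.439° (west) — crosses 180°.
Leg 5: +74.816° → -143.131°, shortest Δλ = 142.053° (east) — crosses 180°.
Total crossings: 4.

4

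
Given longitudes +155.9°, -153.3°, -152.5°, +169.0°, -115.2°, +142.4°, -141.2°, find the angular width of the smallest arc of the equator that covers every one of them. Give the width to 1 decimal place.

102.4°

Sort the longitudes: -153.3°, -152.5°, -141.2°, -115.2°, +142.4°, +155.9°, +169.0°.
Eastward gaps between consecutive values (wrapping around): 0.8°, 11.3°, 26.0°, 257.6°, 13.5°, 13.1°, 37.7°.
Largest gap = 257.6° ⇒ minimal covering band is its complement: 360° − 257.6° = 102.4°.
Band runs from +142.4° eastward to -115.2°, crossing the antimeridian.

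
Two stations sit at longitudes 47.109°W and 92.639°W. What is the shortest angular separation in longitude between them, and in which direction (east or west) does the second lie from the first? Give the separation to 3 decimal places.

45.530° west

Raw difference: -92.639 − -47.109 = -45.53°.
Normalise into (−180°, 180°]: -45.53° stays -45.53°.
Negative ⇒ the second point lies to the west; separation 45.530°.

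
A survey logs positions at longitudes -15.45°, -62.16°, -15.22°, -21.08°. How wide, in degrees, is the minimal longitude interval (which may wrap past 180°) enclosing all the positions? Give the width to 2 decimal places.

46.94°

Sort the longitudes: -62.16°, -21.08°, -15.45°, -15.22°.
Eastward gaps between consecutive values (wrapping around): 41.08°, 5.63°, 0.23°, 313.06°.
Largest gap = 313.06° ⇒ minimal covering band is its complement: 360° − 313.06° = 46.94°.
Band runs from -62.16° eastward to -15.22°.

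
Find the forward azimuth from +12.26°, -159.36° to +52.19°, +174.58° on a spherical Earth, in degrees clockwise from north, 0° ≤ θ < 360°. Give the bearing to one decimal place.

Δλ = 174.58 − -159.36 = 333.94°; wrapped into (−180°, 180°]: -26.06°.
θ = atan2( sin Δλ · cos φ₂ , cos φ₁ · sin φ₂ − sin φ₁ · cos φ₂ · cos Δλ )
  = atan2(-0.26932, 0.65509) = -22.348° → normalised to [0°, 360°): 337.652°.

337.7°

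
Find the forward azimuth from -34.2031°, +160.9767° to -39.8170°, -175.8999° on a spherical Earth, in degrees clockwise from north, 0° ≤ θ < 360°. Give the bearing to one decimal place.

113.7°

Δλ = -175.8999 − 160.9767 = -336.8766°; wrapped into (−180°, 180°]: 23.1234°.
θ = atan2( sin Δλ · cos φ₂ , cos φ₁ · sin φ₂ − sin φ₁ · cos φ₂ · cos Δλ )
  = atan2(0.30164, -0.13251) = 113.716° → normalised to [0°, 360°): 113.716°.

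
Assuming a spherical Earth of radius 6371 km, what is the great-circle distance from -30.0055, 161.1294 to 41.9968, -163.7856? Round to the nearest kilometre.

8776 km

Δλ = -163.7856 − 161.1294 = -324.9150°; wrapped into (−180°, 180°]: 35.0850°.
Δφ = 41.9968 − -30.0055 = 72.0023°.
a = sin²(Δφ/2) + cos φ₁ · cos φ₂ · sin²(Δλ/2) = 0.403980.
c = 2·atan2(√a, √(1−a)) = 1.37756 rad → d = 6371·c ≈ 8776.40 km.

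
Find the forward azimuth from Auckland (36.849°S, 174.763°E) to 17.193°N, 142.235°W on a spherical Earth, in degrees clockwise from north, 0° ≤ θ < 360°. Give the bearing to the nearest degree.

Δλ = -142.235 − 174.763 = -316.998°; wrapped into (−180°, 180°]: 43.002°.
θ = atan2( sin Δλ · cos φ₂ , cos φ₁ · sin φ₂ − sin φ₁ · cos φ₂ · cos Δλ )
  = atan2(0.65155, 0.65552) = 44.826° → normalised to [0°, 360°): 44.826°.

45°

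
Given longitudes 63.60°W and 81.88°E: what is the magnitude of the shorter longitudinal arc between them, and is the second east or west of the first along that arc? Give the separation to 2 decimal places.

145.48° east

Raw difference: 81.88 − -63.60 = 145.48°.
Normalise into (−180°, 180°]: 145.48° stays 145.48°.
Positive ⇒ the second point lies to the east; separation 145.48°.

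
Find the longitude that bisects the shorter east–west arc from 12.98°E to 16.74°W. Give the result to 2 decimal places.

1.88°W

Signed shortest Δλ from +12.98° to -16.74° is -29.72°.
Midpoint longitude = +12.98° + (-29.72°)/2 = +12.98° − 14.86° = -1.88°.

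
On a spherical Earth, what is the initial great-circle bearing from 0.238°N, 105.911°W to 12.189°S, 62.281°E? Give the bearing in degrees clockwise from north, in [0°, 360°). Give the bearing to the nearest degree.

136°

Δλ = 62.281 − -105.911 = 168.192°.
θ = atan2( sin Δλ · cos φ₂ , cos φ₁ · sin φ₂ − sin φ₁ · cos φ₂ · cos Δλ )
  = atan2(0.20002, -0.20716) = 136.005° → normalised to [0°, 360°): 136.005°.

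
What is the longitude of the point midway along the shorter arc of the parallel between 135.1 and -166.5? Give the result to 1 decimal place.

Signed shortest Δλ from +135.1° to -166.5° is +58.4°.
Midpoint longitude = +135.1° + (+58.4°)/2 = +135.1° + 29.2° = +164.3°.
(The naïve average (+135.1 + -166.5)/2 = -15.7° is on the wrong side of the globe.)

+164.3°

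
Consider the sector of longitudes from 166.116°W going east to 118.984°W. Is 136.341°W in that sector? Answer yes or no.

Band width going east from -166.116° to -118.984°: ((-118.984 − -166.116) mod 360) = 47.132°.
Offset of -136.341° east of the west edge: ((-136.341 − -166.116) mod 360) = 29.775°.
29.775° ≤ 47.132° ⇒ inside.

Yes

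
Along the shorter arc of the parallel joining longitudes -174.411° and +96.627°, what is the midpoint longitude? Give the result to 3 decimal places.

+141.108°

Signed shortest Δλ from -174.411° to +96.627° is -88.962°.
Midpoint longitude = -174.411° + (-88.962°)/2 = -174.411° − 44.481° = -218.892°.
Normalise into (−180°, 180°]: +141.108°.
(The naïve average (-174.411 + +96.627)/2 = -38.892° is on the wrong side of the globe.)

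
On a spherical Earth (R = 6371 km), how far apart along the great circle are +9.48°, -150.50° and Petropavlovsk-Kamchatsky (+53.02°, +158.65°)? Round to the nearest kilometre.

6626 km

Δλ = 158.65 − -150.50 = 309.15°; wrapped into (−180°, 180°]: -50.85°.
Δφ = 53.02 − 9.48 = 43.54°.
a = sin²(Δφ/2) + cos φ₁ · cos φ₂ · sin²(Δλ/2) = 0.246916.
c = 2·atan2(√a, √(1−a)) = 1.04006 rad → d = 6371·c ≈ 6626.23 km.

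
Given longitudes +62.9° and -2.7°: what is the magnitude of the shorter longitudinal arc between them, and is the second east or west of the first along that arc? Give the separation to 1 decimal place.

Raw difference: -2.7 − 62.9 = -65.6°.
Normalise into (−180°, 180°]: -65.6° stays -65.6°.
Negative ⇒ the second point lies to the west; separation 65.6°.

65.6° west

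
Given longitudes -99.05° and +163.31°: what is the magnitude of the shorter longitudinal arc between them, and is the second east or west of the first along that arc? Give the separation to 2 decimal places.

97.64° west

Raw difference: 163.31 − -99.05 = 262.36°.
Normalise into (−180°, 180°]: 262.36° − 360° = -97.64°.
Negative ⇒ the second point lies to the west; separation 97.64°.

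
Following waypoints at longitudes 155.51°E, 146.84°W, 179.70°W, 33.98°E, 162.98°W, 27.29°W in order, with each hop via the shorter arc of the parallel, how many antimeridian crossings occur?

3

Leg 1: +155.51° → -146.84°, shortest Δλ = 57.65° (east) — crosses 180°.
Leg 2: -146.84° → -179.70°, shortest Δλ = -32.86° (west) — does not cross 180°.
Leg 3: -179.70° → +33.98°, shortest Δλ = -146.32° (west) — crosses 180°.
Leg 4: +33.98° → -162.98°, shortest Δλ = 163.04° (east) — crosses 180°.
Leg 5: -162.98° → -27.29°, shortest Δλ = 135.69° (east) — does not cross 180°.
Total crossings: 3.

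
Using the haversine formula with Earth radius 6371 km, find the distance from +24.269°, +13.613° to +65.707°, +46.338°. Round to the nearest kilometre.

5155 km

Δλ = 46.338 − 13.613 = 32.725°.
Δφ = 65.707 − 24.269 = 41.438°.
a = sin²(Δφ/2) + cos φ₁ · cos φ₂ · sin²(Δλ/2) = 0.154928.
c = 2·atan2(√a, √(1−a)) = 0.80911 rad → d = 6371·c ≈ 5154.84 km.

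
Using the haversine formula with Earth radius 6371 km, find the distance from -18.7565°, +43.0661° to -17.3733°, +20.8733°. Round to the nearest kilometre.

Δλ = 20.8733 − 43.0661 = -22.1928°.
Δφ = -17.3733 − -18.7565 = 1.3832°.
a = sin²(Δφ/2) + cos φ₁ · cos φ₂ · sin²(Δλ/2) = 0.033619.
c = 2·atan2(√a, √(1−a)) = 0.36880 rad → d = 6371·c ≈ 2349.62 km.

2350 km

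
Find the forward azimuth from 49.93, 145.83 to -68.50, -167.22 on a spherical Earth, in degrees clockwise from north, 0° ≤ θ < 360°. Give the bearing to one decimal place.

161.3°

Δλ = -167.22 − 145.83 = -313.05°; wrapped into (−180°, 180°]: 46.95°.
θ = atan2( sin Δλ · cos φ₂ , cos φ₁ · sin φ₂ − sin φ₁ · cos φ₂ · cos Δλ )
  = atan2(0.26782, -0.79039) = 161.281° → normalised to [0°, 360°): 161.281°.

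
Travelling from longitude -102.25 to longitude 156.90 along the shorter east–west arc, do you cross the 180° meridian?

Naïve |156.90 − -102.25| = 259.15° > 180°, so the shorter arc goes the other way round — across 180°.
Signed shortest Δλ = ((156.90 − -102.25 + 180) mod 360) − 180 = -100.85°.
Going west by 100.85° from -102.25° passes through 180° before reaching +156.90°.

Yes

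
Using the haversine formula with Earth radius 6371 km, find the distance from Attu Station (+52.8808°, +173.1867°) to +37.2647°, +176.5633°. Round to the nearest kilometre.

1756 km

Δλ = 176.5633 − 173.1867 = 3.3766°.
Δφ = 37.2647 − 52.8808 = -15.6161°.
a = sin²(Δφ/2) + cos φ₁ · cos φ₂ · sin²(Δλ/2) = 0.018873.
c = 2·atan2(√a, √(1−a)) = 0.27563 rad → d = 6371·c ≈ 1756.06 km.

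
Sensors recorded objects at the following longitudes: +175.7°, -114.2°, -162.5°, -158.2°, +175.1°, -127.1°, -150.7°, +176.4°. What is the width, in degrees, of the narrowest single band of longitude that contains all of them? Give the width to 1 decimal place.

Sort the longitudes: -162.5°, -158.2°, -150.7°, -127.1°, -114.2°, +175.1°, +175.7°, +176.4°.
Eastward gaps between consecutive values (wrapping around): 4.3°, 7.5°, 23.6°, 12.9°, 289.3°, 0.6°, 0.7°, 21.1°.
Largest gap = 289.3° ⇒ minimal covering band is its complement: 360° − 289.3° = 70.7°.
Band runs from +175.1° eastward to -114.2°, crossing the antimeridian.

70.7°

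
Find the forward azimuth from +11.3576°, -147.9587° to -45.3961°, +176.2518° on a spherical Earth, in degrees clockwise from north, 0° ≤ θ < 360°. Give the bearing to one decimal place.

Δλ = 176.2518 − -147.9587 = 324.2105°; wrapped into (−180°, 180°]: -35.7895°.
θ = atan2( sin Δλ · cos φ₂ , cos φ₁ · sin φ₂ − sin φ₁ · cos φ₂ · cos Δλ )
  = atan2(-0.41065, -0.81021) = -153.122° → normalised to [0°, 360°): 206.878°.

206.9°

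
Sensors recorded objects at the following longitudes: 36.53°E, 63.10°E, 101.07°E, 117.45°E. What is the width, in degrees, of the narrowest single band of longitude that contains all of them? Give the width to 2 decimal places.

80.92°

Sort the longitudes: +36.53°, +63.10°, +101.07°, +117.45°.
Eastward gaps between consecutive values (wrapping around): 26.57°, 37.97°, 16.38°, 279.08°.
Largest gap = 279.08° ⇒ minimal covering band is its complement: 360° − 279.08° = 80.92°.
Band runs from +36.53° eastward to +117.45°.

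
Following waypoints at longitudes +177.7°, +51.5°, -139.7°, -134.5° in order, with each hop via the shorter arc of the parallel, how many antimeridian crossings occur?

1

Leg 1: +177.7° → +51.5°, shortest Δλ = -126.2° (west) — does not cross 180°.
Leg 2: +51.5° → -139.7°, shortest Δλ = 168.8° (east) — crosses 180°.
Leg 3: -139.7° → -134.5°, shortest Δλ = 5.2° (east) — does not cross 180°.
Total crossings: 1.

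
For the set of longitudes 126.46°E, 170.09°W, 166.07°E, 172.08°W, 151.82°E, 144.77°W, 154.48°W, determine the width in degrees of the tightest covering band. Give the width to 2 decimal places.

88.77°

Sort the longitudes: -172.08°, -170.09°, -154.48°, -144.77°, +126.46°, +151.82°, +166.07°.
Eastward gaps between consecutive values (wrapping around): 1.99°, 15.61°, 9.71°, 271.23°, 25.36°, 14.25°, 21.85°.
Largest gap = 271.23° ⇒ minimal covering band is its complement: 360° − 271.23° = 88.77°.
Band runs from +126.46° eastward to -144.77°, crossing the antimeridian.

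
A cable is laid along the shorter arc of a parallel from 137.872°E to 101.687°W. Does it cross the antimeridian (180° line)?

Yes

Naïve |-101.687 − 137.872| = 239.559° > 180°, so the shorter arc goes the other way round — across 180°.
Signed shortest Δλ = ((-101.687 − 137.872 + 180) mod 360) − 180 = 120.441°.
Going east by 120.441° from +137.872° passes through 180° before reaching -101.687°.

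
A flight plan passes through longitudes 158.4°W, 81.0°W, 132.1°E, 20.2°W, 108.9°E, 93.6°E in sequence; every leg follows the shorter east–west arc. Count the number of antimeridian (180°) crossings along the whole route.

1

Leg 1: -158.4° → -81.0°, shortest Δλ = 77.4° (east) — does not cross 180°.
Leg 2: -81.0° → +132.1°, shortest Δλ = -146.9° (west) — crosses 180°.
Leg 3: +132.1° → -20.2°, shortest Δλ = -152.3° (west) — does not cross 180°.
Leg 4: -20.2° → +108.9°, shortest Δλ = 129.1° (east) — does not cross 180°.
Leg 5: +108.9° → +93.6°, shortest Δλ = -15.3° (west) — does not cross 180°.
Total crossings: 1.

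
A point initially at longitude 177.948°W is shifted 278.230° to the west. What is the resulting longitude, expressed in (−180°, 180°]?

96.178°W

Start at -177.948°; shift −278.230° → -456.178°.
-456.178° lies outside (−180°, 180°]; add 360° → -96.178°.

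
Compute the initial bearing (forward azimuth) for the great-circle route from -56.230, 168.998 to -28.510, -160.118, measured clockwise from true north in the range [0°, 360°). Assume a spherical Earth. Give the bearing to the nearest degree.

Δλ = -160.118 − 168.998 = -329.116°; wrapped into (−180°, 180°]: 30.884°.
θ = atan2( sin Δλ · cos φ₂ , cos φ₁ · sin φ₂ − sin φ₁ · cos φ₂ · cos Δλ )
  = atan2(0.45106, 0.36158) = 51.284° → normalised to [0°, 360°): 51.284°.

51°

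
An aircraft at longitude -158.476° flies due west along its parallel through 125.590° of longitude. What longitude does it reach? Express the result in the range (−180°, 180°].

+75.934°

Start at -158.476°; shift −125.590° → -284.066°.
-284.066° lies outside (−180°, 180°]; add 360° → +75.934°.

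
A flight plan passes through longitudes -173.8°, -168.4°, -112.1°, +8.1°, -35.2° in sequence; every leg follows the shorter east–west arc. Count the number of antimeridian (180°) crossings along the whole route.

Leg 1: -173.8° → -168.4°, shortest Δλ = 5.4° (east) — does not cross 180°.
Leg 2: -168.4° → -112.1°, shortest Δλ = 56.3° (east) — does not cross 180°.
Leg 3: -112.1° → +8.1°, shortest Δλ = 120.2° (east) — does not cross 180°.
Leg 4: +8.1° → -35.2°, shortest Δλ = -43.3° (west) — does not cross 180°.
Total crossings: 0.

0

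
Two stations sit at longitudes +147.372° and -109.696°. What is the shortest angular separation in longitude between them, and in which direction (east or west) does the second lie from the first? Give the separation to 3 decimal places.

Raw difference: -109.696 − 147.372 = -257.068°.
Normalise into (−180°, 180°]: -257.068° + 360° = 102.932°.
Positive ⇒ the second point lies to the east; separation 102.932°.

102.932° east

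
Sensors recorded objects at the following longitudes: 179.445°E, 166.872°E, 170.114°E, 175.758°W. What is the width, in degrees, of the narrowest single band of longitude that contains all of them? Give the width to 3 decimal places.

Sort the longitudes: -175.758°, +166.872°, +170.114°, +179.445°.
Eastward gaps between consecutive values (wrapping around): 342.630°, 3.242°, 9.331°, 4.797°.
Largest gap = 342.630° ⇒ minimal covering band is its complement: 360° − 342.630° = 17.370°.
Band runs from +166.872° eastward to -175.758°, crossing the antimeridian.

17.370°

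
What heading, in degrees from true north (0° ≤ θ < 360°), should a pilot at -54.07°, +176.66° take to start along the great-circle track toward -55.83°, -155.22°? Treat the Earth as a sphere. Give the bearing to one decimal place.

Δλ = -155.22 − 176.66 = -331.88°; wrapped into (−180°, 180°]: 28.12°.
θ = atan2( sin Δλ · cos φ₂ , cos φ₁ · sin φ₂ − sin φ₁ · cos φ₂ · cos Δλ )
  = atan2(0.26472, -0.08439) = 107.683° → normalised to [0°, 360°): 107.683°.

107.7°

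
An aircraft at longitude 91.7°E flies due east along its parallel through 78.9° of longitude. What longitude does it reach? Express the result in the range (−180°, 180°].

170.6°E

Start at +91.7°; shift +78.9° → +170.6°.
+170.6° already lies in (−180°, 180°].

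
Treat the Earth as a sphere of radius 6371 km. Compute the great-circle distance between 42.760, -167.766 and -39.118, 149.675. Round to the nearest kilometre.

10063 km

Δλ = 149.675 − -167.766 = 317.441°; wrapped into (−180°, 180°]: -42.559°.
Δφ = -39.118 − 42.760 = -81.878°.
a = sin²(Δφ/2) + cos φ₁ · cos φ₂ · sin²(Δλ/2) = 0.504385.
c = 2·atan2(√a, √(1−a)) = 1.57957 rad → d = 6371·c ≈ 10063.42 km.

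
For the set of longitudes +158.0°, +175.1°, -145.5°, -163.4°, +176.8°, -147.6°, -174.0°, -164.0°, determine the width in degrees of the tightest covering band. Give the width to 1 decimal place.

Sort the longitudes: -174.0°, -164.0°, -163.4°, -147.6°, -145.5°, +158.0°, +175.1°, +176.8°.
Eastward gaps between consecutive values (wrapping around): 10.0°, 0.6°, 15.8°, 2.1°, 303.5°, 17.1°, 1.7°, 9.2°.
Largest gap = 303.5° ⇒ minimal covering band is its complement: 360° − 303.5° = 56.5°.
Band runs from +158.0° eastward to -145.5°, crossing the antimeridian.

56.5°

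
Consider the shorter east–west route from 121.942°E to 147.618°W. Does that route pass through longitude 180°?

Naïve |-147.618 − 121.942| = 269.56° > 180°, so the shorter arc goes the other way round — across 180°.
Signed shortest Δλ = ((-147.618 − 121.942 + 180) mod 360) − 180 = 90.44°.
Going east by 90.44° from +121.942° passes through 180° before reaching -147.618°.

Yes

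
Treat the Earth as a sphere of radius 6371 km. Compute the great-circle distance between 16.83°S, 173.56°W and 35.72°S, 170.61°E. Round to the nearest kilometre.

2619 km

Δλ = 170.61 − -173.56 = 344.17°; wrapped into (−180°, 180°]: -15.83°.
Δφ = -35.72 − -16.83 = -18.89°.
a = sin²(Δφ/2) + cos φ₁ · cos φ₂ · sin²(Δλ/2) = 0.041665.
c = 2·atan2(√a, √(1−a)) = 0.41113 rad → d = 6371·c ≈ 2619.30 km.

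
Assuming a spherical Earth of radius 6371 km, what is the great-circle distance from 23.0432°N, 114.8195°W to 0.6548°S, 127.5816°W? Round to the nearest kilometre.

Δλ = -127.5816 − -114.8195 = -12.7621°.
Δφ = -0.6548 − 23.0432 = -23.6980°.
a = sin²(Δφ/2) + cos φ₁ · cos φ₂ · sin²(Δλ/2) = 0.053528.
c = 2·atan2(√a, √(1−a)) = 0.46695 rad → d = 6371·c ≈ 2974.95 km.

2975 km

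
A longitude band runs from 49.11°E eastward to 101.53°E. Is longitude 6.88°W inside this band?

Band width going east from +49.11° to +101.53°: ((101.53 − 49.11) mod 360) = 52.42°.
Offset of -6.88° east of the west edge: ((-6.88 − 49.11) mod 360) = 304.01°.
304.01° > 52.42° ⇒ outside.

No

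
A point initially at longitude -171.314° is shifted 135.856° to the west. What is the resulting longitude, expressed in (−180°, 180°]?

+52.830°

Start at -171.314°; shift −135.856° → -307.170°.
-307.170° lies outside (−180°, 180°]; add 360° → +52.830°.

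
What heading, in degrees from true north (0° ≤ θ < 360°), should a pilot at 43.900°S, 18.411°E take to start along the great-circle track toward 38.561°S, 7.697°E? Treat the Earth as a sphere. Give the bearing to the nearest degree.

Δλ = 7.697 − 18.411 = -10.714°.
θ = atan2( sin Δλ · cos φ₂ , cos φ₁ · sin φ₂ − sin φ₁ · cos φ₂ · cos Δλ )
  = atan2(-0.14537, 0.08360) = -60.098° → normalised to [0°, 360°): 299.902°.

300°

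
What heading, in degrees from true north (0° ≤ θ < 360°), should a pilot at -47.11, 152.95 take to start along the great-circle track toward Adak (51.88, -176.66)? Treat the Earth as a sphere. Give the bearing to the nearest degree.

19°

Δλ = -176.66 − 152.95 = -329.61°; wrapped into (−180°, 180°]: 30.39°.
θ = atan2( sin Δλ · cos φ₂ , cos φ₁ · sin φ₂ − sin φ₁ · cos φ₂ · cos Δλ )
  = atan2(0.31229, 0.92557) = 18.644° → normalised to [0°, 360°): 18.644°.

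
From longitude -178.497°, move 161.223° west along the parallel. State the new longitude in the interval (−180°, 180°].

Start at -178.497°; shift −161.223° → -339.720°.
-339.720° lies outside (−180°, 180°]; add 360° → +20.280°.

+20.280°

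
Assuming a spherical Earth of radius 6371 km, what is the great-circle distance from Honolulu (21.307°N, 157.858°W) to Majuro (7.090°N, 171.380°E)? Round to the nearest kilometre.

Δλ = 171.380 − -157.858 = 329.238°; wrapped into (−180°, 180°]: -30.762°.
Δφ = 7.090 − 21.307 = -14.217°.
a = sin²(Δφ/2) + cos φ₁ · cos φ₂ · sin²(Δλ/2) = 0.080354.
c = 2·atan2(√a, √(1−a)) = 0.57482 rad → d = 6371·c ≈ 3662.16 km.

3662 km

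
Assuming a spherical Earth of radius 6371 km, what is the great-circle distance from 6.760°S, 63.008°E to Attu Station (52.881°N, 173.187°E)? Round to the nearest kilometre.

Δλ = 173.187 − 63.008 = 110.179°.
Δφ = 52.881 − -6.760 = 59.641°.
a = sin²(Δφ/2) + cos φ₁ · cos φ₂ · sin²(Δλ/2) = 0.650292.
c = 2·atan2(√a, √(1−a)) = 1.87610 rad → d = 6371·c ≈ 11952.64 km.

11953 km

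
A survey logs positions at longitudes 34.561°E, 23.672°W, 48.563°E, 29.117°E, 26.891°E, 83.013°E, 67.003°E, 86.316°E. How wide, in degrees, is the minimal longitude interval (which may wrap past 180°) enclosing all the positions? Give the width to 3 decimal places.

Sort the longitudes: -23.672°, +26.891°, +29.117°, +34.561°, +48.563°, +67.003°, +83.013°, +86.316°.
Eastward gaps between consecutive values (wrapping around): 50.563°, 2.226°, 5.444°, 14.002°, 18.440°, 16.010°, 3.303°, 250.012°.
Largest gap = 250.012° ⇒ minimal covering band is its complement: 360° − 250.012° = 109.988°.
Band runs from -23.672° eastward to +86.316°.

109.988°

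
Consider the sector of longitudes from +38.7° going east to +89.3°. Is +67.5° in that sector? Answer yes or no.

Yes

Band width going east from +38.7° to +89.3°: ((89.3 − 38.7) mod 360) = 50.6°.
Offset of +67.5° east of the west edge: ((67.5 − 38.7) mod 360) = 28.8°.
28.8° ≤ 50.6° ⇒ inside.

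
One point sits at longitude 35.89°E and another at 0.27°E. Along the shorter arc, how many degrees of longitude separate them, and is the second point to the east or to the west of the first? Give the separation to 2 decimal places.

35.62° west

Raw difference: 0.27 − 35.89 = -35.62°.
Normalise into (−180°, 180°]: -35.62° stays -35.62°.
Negative ⇒ the second point lies to the west; separation 35.62°.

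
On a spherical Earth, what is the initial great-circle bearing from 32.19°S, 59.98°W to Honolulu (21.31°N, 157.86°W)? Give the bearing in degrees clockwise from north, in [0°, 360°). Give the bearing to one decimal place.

284.5°

Δλ = -157.86 − -59.98 = -97.88°.
θ = atan2( sin Δλ · cos φ₂ , cos φ₁ · sin φ₂ − sin φ₁ · cos φ₂ · cos Δλ )
  = atan2(-0.92283, 0.23951) = -75.451° → normalised to [0°, 360°): 284.549°.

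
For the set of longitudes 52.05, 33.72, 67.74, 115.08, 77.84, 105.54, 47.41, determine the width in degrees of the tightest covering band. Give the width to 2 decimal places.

Sort the longitudes: +33.72°, +47.41°, +52.05°, +67.74°, +77.84°, +105.54°, +115.08°.
Eastward gaps between consecutive values (wrapping around): 13.69°, 4.64°, 15.69°, 10.10°, 27.70°, 9.54°, 278.64°.
Largest gap = 278.64° ⇒ minimal covering band is its complement: 360° − 278.64° = 81.36°.
Band runs from +33.72° eastward to +115.08°.

81.36°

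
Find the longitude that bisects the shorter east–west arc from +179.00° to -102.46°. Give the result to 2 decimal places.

Signed shortest Δλ from +179.00° to -102.46° is +78.54°.
Midpoint longitude = +179.00° + (+78.54°)/2 = +179.00° + 39.27° = +218.27°.
Normalise into (−180°, 180°]: -141.73°.
(The naïve average (+179.00 + -102.46)/2 = 38.27° is on the wrong side of the globe.)

-141.73°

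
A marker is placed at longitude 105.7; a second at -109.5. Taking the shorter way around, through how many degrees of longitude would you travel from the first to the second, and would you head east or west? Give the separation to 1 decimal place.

Raw difference: -109.5 − 105.7 = -215.2°.
Normalise into (−180°, 180°]: -215.2° + 360° = 144.8°.
Positive ⇒ the second point lies to the east; separation 144.8°.

144.8° east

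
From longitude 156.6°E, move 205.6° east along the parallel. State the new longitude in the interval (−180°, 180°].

2.2°E

Start at +156.6°; shift +205.6° → +362.2°.
+362.2° lies outside (−180°, 180°]; subtract 360° → +2.2°.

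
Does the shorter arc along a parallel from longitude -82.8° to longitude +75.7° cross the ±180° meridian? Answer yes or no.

No

Signed shortest Δλ = ((75.7 − -82.8 + 180) mod 360) − 180 = 158.5°.
Going east by 158.5° from -82.8° reaches +75.7° without touching 180°.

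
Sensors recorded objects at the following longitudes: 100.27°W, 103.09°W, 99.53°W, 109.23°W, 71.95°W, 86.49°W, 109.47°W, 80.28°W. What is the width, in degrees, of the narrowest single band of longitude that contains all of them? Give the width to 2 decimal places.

37.52°

Sort the longitudes: -109.47°, -109.23°, -103.09°, -100.27°, -99.53°, -86.49°, -80.28°, -71.95°.
Eastward gaps between consecutive values (wrapping around): 0.24°, 6.14°, 2.82°, 0.74°, 13.04°, 6.21°, 8.33°, 322.48°.
Largest gap = 322.48° ⇒ minimal covering band is its complement: 360° − 322.48° = 37.52°.
Band runs from -109.47° eastward to -71.95°.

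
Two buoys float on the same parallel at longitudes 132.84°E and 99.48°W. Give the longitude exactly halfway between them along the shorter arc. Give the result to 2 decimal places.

Signed shortest Δλ from +132.84° to -99.48° is +127.68°.
Midpoint longitude = +132.84° + (+127.68°)/2 = +132.84° + 63.84° = +196.68°.
Normalise into (−180°, 180°]: -163.32°.
(The naïve average (+132.84 + -99.48)/2 = 16.68° is on the wrong side of the globe.)

163.32°W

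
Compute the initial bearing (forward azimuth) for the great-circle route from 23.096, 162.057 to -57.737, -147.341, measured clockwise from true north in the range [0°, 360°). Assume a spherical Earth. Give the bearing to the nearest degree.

Δλ = -147.341 − 162.057 = -309.398°; wrapped into (−180°, 180°]: 50.602°.
θ = atan2( sin Δλ · cos φ₂ , cos φ₁ · sin φ₂ − sin φ₁ · cos φ₂ · cos Δλ )
  = atan2(0.41250, -0.91074) = 155.633° → normalised to [0°, 360°): 155.633°.

156°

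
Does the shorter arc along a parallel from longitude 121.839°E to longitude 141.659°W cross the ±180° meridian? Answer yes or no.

Naïve |-141.659 − 121.839| = 263.498° > 180°, so the shorter arc goes the other way round — across 180°.
Signed shortest Δλ = ((-141.659 − 121.839 + 180) mod 360) − 180 = 96.502°.
Going east by 96.502° from +121.839° passes through 180° before reaching -141.659°.

Yes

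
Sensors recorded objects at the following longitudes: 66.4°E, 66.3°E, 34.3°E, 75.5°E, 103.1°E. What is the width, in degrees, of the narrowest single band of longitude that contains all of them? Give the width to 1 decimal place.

68.8°

Sort the longitudes: +34.3°, +66.3°, +66.4°, +75.5°, +103.1°.
Eastward gaps between consecutive values (wrapping around): 32.0°, 0.1°, 9.1°, 27.6°, 291.2°.
Largest gap = 291.2° ⇒ minimal covering band is its complement: 360° − 291.2° = 68.8°.
Band runs from +34.3° eastward to +103.1°.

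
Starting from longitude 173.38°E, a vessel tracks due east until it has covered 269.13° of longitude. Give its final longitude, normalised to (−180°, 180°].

82.51°E

Start at +173.38°; shift +269.13° → +442.51°.
+442.51° lies outside (−180°, 180°]; subtract 360° → +82.51°.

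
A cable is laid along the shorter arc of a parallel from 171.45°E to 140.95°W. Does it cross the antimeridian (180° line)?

Yes

Naïve |-140.95 − 171.45| = 312.4° > 180°, so the shorter arc goes the other way round — across 180°.
Signed shortest Δλ = ((-140.95 − 171.45 + 180) mod 360) − 180 = 47.6°.
Going east by 47.6° from +171.45° passes through 180° before reaching -140.95°.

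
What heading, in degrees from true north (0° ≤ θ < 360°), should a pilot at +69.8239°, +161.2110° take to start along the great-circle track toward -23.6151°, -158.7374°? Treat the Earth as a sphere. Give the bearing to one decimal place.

143.5°

Δλ = -158.7374 − 161.2110 = -319.9484°; wrapped into (−180°, 180°]: 40.0516°.
θ = atan2( sin Δλ · cos φ₂ , cos φ₁ · sin φ₂ − sin φ₁ · cos φ₂ · cos Δλ )
  = atan2(0.58959, -0.79649) = 143.490° → normalised to [0°, 360°): 143.490°.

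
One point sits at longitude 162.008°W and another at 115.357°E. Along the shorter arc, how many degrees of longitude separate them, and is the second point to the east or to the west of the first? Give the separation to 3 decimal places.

82.635° west

Raw difference: 115.357 − -162.008 = 277.365°.
Normalise into (−180°, 180°]: 277.365° − 360° = -82.635°.
Negative ⇒ the second point lies to the west; separation 82.635°.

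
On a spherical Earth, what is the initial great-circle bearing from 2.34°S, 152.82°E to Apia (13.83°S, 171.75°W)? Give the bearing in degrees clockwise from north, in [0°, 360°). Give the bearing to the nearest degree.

Δλ = -171.75 − 152.82 = -324.57°; wrapped into (−180°, 180°]: 35.43°.
θ = atan2( sin Δλ · cos φ₂ , cos φ₁ · sin φ₂ − sin φ₁ · cos φ₂ · cos Δλ )
  = atan2(0.56290, -0.20654) = 110.149° → normalised to [0°, 360°): 110.149°.

110°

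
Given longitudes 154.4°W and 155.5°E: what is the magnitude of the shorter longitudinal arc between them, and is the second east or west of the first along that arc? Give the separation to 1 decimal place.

Raw difference: 155.5 − -154.4 = 309.9°.
Normalise into (−180°, 180°]: 309.9° − 360° = -50.1°.
Negative ⇒ the second point lies to the west; separation 50.1°.

50.1° west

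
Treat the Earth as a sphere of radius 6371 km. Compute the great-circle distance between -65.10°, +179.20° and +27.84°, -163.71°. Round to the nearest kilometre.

Δλ = -163.71 − 179.20 = -342.91°; wrapped into (−180°, 180°]: 17.09°.
Δφ = 27.84 − -65.10 = 92.94°.
a = sin²(Δφ/2) + cos φ₁ · cos φ₂ · sin²(Δλ/2) = 0.533865.
c = 2·atan2(√a, √(1−a)) = 1.63858 rad → d = 6371·c ≈ 10439.38 km.

10439 km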